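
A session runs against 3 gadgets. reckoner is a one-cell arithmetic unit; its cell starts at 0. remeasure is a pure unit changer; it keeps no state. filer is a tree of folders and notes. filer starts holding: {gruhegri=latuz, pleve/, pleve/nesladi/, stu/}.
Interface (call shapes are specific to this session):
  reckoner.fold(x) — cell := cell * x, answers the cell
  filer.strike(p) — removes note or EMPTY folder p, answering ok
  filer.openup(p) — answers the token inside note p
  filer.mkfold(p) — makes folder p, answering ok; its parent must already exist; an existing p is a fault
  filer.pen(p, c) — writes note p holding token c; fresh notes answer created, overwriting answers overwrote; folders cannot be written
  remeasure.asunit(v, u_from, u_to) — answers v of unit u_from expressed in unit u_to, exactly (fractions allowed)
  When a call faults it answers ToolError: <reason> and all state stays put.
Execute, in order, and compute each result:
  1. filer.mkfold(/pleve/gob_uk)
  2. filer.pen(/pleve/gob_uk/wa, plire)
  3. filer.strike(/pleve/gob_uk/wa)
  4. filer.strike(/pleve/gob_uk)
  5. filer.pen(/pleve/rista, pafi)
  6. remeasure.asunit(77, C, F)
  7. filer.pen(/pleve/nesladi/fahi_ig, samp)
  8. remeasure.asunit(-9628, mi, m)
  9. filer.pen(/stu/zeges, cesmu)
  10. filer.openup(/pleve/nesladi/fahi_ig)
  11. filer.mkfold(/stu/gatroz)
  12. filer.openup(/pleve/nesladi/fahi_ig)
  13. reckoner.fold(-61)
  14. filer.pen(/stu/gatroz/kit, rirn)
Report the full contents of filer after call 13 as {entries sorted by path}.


Answer: {gruhegri=latuz, pleve/, pleve/nesladi/, pleve/nesladi/fahi_ig=samp, pleve/rista=pafi, stu/, stu/gatroz/, stu/zeges=cesmu}

Derivation:
Invoking mkfold(p='/pleve/gob_uk'): ok.
I try pen(p='/pleve/gob_uk/wa', c='plire'), and get created.
I try strike(p='/pleve/gob_uk/wa'), and see ok.
I run strike(p='/pleve/gob_uk'), which returns ok.
I run pen(p='/pleve/rista', c='pafi'): created.
Next I call asunit(v='77', u_from='C', u_to='F'), — result: 853/5.
Using pen(p='/pleve/nesladi/fahi_ig', c='samp'), yielding created.
Now I run asunit(v='-9628', u_from='mi', u_to='m'), which returns -1936845504/125.
Invoking pen(p='/stu/zeges', c='cesmu'), → created.
Now I run openup(p='/pleve/nesladi/fahi_ig'), and observe samp.
Next I call mkfold(p='/stu/gatroz'), and see ok.
I use openup(p='/pleve/nesladi/fahi_ig'), yielding samp.
I try fold(x='-61'), giving 0.
Using pen(p='/stu/gatroz/kit', c='rirn'), yielding created.


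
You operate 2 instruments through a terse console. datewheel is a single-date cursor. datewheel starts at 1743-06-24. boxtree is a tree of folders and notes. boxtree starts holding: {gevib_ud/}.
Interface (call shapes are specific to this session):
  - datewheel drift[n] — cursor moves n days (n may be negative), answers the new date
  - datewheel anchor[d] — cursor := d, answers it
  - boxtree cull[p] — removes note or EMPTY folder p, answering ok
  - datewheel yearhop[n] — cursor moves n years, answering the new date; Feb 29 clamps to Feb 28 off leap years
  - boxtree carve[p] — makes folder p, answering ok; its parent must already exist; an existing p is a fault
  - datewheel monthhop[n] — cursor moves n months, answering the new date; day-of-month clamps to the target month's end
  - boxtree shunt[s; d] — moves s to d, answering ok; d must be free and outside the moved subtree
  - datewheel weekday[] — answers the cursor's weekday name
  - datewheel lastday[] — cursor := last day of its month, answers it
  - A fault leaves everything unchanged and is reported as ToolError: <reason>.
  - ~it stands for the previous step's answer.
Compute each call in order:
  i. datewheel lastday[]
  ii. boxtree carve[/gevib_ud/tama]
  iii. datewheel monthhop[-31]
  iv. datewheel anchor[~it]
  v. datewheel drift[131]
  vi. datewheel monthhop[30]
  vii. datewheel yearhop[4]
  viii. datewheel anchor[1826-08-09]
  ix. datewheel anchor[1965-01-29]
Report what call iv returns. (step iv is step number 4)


Then datewheel lastday(), and see 1743-06-30.
Then boxtree carve on p=/gevib_ud/tama, and get ok.
Invoking datewheel monthhop on n=-31, and see 1740-11-30.
Next I call datewheel anchor on d=~it: 1740-11-30.
Using datewheel drift on n=131, and get 1741-04-10.
I try datewheel monthhop on n=30, yielding 1743-10-10.
Next I call datewheel yearhop on n=4, giving 1747-10-10.
Now I run datewheel anchor on d=1826-08-09, — result: 1826-08-09.
I call datewheel anchor on d=1965-01-29, and get 1965-01-29.

Answer: 1740-11-30


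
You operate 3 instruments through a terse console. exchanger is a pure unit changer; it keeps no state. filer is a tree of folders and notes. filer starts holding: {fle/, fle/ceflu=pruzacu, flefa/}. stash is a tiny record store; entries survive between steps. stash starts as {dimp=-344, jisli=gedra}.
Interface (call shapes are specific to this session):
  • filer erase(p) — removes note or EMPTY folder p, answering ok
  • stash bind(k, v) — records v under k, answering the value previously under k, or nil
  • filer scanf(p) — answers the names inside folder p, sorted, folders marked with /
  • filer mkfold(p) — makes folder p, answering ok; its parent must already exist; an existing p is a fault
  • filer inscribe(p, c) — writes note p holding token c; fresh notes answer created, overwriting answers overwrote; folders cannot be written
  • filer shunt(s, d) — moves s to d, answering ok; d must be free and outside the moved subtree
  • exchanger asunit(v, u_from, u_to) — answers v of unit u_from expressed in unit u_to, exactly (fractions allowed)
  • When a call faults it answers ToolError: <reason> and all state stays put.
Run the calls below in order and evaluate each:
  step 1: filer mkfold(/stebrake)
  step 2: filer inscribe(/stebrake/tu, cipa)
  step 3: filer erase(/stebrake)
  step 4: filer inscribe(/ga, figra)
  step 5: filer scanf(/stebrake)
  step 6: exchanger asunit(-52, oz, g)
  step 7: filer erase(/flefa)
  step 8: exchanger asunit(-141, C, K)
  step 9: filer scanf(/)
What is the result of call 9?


% filer mkfold(/stebrake) ~> ok
% filer inscribe(/stebrake/tu, cipa) ~> created
% filer erase(/stebrake) ~> ToolError: not empty
% filer inscribe(/ga, figra) ~> created
% filer scanf(/stebrake) ~> [tu]
% exchanger asunit(-52, oz, g) ~> -589670081/400000
% filer erase(/flefa) ~> ok
% exchanger asunit(-141, C, K) ~> 2643/20
% filer scanf(/) ~> [fle/, ga, stebrake/]

Answer: [fle/, ga, stebrake/]


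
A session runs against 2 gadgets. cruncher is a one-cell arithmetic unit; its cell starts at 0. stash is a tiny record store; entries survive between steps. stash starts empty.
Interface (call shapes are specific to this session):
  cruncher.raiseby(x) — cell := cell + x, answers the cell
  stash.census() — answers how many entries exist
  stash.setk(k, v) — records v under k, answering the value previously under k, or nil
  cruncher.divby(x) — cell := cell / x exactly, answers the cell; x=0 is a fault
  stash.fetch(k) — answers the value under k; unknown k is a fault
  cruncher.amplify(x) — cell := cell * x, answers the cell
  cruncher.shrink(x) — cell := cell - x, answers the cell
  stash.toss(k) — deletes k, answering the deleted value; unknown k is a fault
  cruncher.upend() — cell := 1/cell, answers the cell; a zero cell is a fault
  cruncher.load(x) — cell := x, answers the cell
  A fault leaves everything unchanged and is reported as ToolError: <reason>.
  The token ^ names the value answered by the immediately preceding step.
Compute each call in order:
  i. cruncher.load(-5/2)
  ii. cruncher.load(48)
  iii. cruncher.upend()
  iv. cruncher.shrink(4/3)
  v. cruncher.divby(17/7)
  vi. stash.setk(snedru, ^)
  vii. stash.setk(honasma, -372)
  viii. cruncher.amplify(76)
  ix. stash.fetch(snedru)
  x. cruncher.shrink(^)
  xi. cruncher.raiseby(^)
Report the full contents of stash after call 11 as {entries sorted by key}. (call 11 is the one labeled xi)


Answer: {honasma=-372, snedru=-147/272}

Derivation:
Do: cruncher.load[x: -5/2]
See: -5/2
Do: cruncher.load[x: 48]
See: 48
Do: cruncher.upend[]
See: 1/48
Do: cruncher.shrink[x: 4/3]
See: -21/16
Do: cruncher.divby[x: 17/7]
See: -147/272
Do: stash.setk[k: snedru; v: ^]
See: nil
Do: stash.setk[k: honasma; v: -372]
See: nil
Do: cruncher.amplify[x: 76]
See: -2793/68
Do: stash.fetch[k: snedru]
See: -147/272
Do: cruncher.shrink[x: ^]
See: -11025/272
Do: cruncher.raiseby[x: ^]
See: -11025/136


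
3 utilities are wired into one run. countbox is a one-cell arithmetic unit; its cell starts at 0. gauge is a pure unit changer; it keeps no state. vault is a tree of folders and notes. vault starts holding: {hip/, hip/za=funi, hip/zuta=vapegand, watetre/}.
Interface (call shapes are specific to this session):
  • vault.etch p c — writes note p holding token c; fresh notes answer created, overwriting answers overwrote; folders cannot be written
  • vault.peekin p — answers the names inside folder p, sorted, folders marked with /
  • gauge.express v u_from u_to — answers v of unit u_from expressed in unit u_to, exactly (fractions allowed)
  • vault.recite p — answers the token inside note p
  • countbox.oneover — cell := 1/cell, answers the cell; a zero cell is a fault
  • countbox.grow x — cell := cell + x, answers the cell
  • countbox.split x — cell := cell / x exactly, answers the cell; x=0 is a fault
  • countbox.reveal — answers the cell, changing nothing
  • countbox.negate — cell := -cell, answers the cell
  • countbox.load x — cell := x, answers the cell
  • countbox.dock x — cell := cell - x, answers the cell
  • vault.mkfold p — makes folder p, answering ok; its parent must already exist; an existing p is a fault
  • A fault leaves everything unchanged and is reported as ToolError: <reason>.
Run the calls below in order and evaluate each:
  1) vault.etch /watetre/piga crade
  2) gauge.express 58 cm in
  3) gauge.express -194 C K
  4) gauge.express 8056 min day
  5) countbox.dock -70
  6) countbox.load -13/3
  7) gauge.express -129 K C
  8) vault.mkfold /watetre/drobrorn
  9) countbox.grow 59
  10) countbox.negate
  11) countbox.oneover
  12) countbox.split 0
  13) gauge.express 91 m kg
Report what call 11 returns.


Answer: -3/164

Derivation:
Invoking etch(p: /watetre/piga, c: crade): created.
Calling express(v: 58, u_from: cm, u_to: in): 2900/127.
Now I run express(v: -194, u_from: C, u_to: K), giving 1583/20.
I try express(v: 8056, u_from: min, u_to: day), → 1007/180.
Next I call dock(x: -70), and get 70.
Calling load(x: -13/3), and get -13/3.
I invoke express(v: -129, u_from: K, u_to: C): -8043/20.
Now I run mkfold(p: /watetre/drobrorn), giving ok.
Invoking grow(x: 59), — result: 164/3.
I use negate(), and see -164/3.
I invoke oneover(), yielding -3/164.
I use split(x: 0), — result: ToolError: division by zero.
I use express(v: 91, u_from: m, u_to: kg), and observe ToolError: incompatible units.


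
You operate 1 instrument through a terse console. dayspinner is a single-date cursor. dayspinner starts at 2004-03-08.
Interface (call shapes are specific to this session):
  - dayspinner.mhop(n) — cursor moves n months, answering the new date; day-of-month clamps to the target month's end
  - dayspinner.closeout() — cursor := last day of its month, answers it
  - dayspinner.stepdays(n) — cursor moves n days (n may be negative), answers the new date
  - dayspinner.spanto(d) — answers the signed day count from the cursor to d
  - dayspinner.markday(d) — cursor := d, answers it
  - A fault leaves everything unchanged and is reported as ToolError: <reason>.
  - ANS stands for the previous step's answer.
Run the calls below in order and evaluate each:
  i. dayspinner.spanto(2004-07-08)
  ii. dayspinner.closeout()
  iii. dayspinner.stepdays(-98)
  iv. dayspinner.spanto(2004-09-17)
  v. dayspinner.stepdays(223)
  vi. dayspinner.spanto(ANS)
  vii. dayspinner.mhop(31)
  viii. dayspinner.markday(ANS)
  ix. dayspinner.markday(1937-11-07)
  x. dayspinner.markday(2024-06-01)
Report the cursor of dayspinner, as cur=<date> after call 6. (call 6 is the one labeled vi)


Step: dayspinner.spanto[d: 2004-07-08]
Result: 122
Step: dayspinner.closeout[]
Result: 2004-03-31
Step: dayspinner.stepdays[n: -98]
Result: 2003-12-24
Step: dayspinner.spanto[d: 2004-09-17]
Result: 268
Step: dayspinner.stepdays[n: 223]
Result: 2004-08-03
Step: dayspinner.spanto[d: ANS]
Result: 0
Step: dayspinner.mhop[n: 31]
Result: 2007-03-03
Step: dayspinner.markday[d: ANS]
Result: 2007-03-03
Step: dayspinner.markday[d: 1937-11-07]
Result: 1937-11-07
Step: dayspinner.markday[d: 2024-06-01]
Result: 2024-06-01

Answer: cur=2004-08-03


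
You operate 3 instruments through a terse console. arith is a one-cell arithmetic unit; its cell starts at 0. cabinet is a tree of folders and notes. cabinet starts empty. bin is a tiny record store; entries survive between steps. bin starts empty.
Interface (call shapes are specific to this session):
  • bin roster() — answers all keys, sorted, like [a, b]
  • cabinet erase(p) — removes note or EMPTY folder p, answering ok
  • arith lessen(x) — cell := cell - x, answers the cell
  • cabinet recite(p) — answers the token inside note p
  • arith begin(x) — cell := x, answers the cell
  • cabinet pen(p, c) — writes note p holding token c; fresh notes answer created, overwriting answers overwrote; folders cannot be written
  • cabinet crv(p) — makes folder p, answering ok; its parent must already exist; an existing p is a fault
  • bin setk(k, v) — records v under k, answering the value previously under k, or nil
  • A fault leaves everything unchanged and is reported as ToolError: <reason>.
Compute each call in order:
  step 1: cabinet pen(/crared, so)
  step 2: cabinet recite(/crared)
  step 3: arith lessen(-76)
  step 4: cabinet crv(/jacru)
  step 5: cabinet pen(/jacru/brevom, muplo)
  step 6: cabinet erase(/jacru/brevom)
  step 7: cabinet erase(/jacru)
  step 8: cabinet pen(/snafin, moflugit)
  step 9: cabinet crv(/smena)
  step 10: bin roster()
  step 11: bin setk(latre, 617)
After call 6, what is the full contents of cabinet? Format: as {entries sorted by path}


Answer: {crared=so, jacru/}

Derivation:
Step: cabinet pen[p→/crared; c→so]
Result: created
Step: cabinet recite[p→/crared]
Result: so
Step: arith lessen[x→-76]
Result: 76
Step: cabinet crv[p→/jacru]
Result: ok
Step: cabinet pen[p→/jacru/brevom; c→muplo]
Result: created
Step: cabinet erase[p→/jacru/brevom]
Result: ok
Step: cabinet erase[p→/jacru]
Result: ok
Step: cabinet pen[p→/snafin; c→moflugit]
Result: created
Step: cabinet crv[p→/smena]
Result: ok
Step: bin roster[]
Result: []
Step: bin setk[k→latre; v→617]
Result: nil


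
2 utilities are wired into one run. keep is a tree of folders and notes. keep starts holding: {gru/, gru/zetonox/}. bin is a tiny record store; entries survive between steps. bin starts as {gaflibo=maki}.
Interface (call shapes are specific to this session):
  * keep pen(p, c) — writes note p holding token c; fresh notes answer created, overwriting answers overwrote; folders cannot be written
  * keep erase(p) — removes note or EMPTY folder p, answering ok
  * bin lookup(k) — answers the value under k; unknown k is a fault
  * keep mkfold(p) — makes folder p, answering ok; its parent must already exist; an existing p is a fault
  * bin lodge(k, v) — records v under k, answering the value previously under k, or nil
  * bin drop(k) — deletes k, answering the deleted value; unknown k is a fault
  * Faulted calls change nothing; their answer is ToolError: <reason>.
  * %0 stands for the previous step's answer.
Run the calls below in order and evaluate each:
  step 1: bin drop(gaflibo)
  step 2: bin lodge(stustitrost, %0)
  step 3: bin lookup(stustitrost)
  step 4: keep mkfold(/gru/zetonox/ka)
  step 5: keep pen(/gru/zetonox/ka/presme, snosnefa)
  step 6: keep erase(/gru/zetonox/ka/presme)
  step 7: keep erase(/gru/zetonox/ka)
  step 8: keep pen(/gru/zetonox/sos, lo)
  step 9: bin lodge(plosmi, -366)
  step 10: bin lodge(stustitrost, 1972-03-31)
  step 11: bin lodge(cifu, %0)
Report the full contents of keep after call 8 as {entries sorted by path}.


Calling bin drop with k='gaflibo', → maki.
I run bin lodge with k='stustitrost', v='%0', and get nil.
I try bin lookup with k='stustitrost', which returns maki.
I try keep mkfold with p='/gru/zetonox/ka', giving ok.
I run keep pen with p='/gru/zetonox/ka/presme', c='snosnefa', yielding created.
I run keep erase with p='/gru/zetonox/ka/presme', and see ok.
I try keep erase with p='/gru/zetonox/ka', — result: ok.
I call keep pen with p='/gru/zetonox/sos', c='lo', and observe created.
I try bin lodge with k='plosmi', v='-366', and observe nil.
I invoke bin lodge with k='stustitrost', v='1972-03-31', — result: maki.
Using bin lodge with k='cifu', v='%0', — result: nil.

Answer: {gru/, gru/zetonox/, gru/zetonox/sos=lo}


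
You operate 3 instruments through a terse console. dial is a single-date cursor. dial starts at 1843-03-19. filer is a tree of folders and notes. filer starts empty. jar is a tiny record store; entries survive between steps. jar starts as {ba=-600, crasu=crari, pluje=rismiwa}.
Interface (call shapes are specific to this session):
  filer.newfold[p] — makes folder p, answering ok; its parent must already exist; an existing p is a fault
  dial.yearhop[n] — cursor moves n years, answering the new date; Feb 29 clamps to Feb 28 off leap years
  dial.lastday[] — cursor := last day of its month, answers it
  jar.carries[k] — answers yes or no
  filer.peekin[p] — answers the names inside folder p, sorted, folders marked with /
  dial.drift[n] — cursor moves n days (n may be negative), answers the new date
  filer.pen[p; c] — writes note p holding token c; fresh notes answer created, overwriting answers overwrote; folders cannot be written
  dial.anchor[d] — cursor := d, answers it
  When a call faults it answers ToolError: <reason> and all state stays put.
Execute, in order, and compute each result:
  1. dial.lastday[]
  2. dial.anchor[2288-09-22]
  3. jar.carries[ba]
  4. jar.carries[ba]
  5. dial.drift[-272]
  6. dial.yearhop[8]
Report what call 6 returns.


Answer: 2295-12-25

Derivation:
// dial.lastday() => 1843-03-31
// dial.anchor(d: 2288-09-22) => 2288-09-22
// jar.carries(k: ba) => yes
// jar.carries(k: ba) => yes
// dial.drift(n: -272) => 2287-12-25
// dial.yearhop(n: 8) => 2295-12-25


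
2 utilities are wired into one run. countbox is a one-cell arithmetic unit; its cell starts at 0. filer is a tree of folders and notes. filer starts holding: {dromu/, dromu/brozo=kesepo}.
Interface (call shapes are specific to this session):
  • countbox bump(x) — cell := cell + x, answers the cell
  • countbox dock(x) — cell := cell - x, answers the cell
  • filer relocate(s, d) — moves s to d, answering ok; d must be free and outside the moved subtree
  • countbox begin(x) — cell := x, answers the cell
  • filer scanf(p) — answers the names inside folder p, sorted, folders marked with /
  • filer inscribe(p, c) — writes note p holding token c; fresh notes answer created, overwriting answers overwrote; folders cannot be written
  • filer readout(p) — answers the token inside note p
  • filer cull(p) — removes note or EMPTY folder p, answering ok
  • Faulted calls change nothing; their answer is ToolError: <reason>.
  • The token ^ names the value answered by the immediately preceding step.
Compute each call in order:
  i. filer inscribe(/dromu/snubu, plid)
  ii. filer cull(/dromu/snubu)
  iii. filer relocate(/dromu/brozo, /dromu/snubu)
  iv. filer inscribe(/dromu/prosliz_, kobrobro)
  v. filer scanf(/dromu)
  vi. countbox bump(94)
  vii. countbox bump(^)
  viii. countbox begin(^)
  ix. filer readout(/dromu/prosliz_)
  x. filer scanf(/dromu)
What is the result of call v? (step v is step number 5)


! filer inscribe(p: /dromu/snubu, c: plid) == created
! filer cull(p: /dromu/snubu) == ok
! filer relocate(s: /dromu/brozo, d: /dromu/snubu) == ok
! filer inscribe(p: /dromu/prosliz_, c: kobrobro) == created
! filer scanf(p: /dromu) == [prosliz_, snubu]
! countbox bump(x: 94) == 94
! countbox bump(x: ^) == 188
! countbox begin(x: ^) == 188
! filer readout(p: /dromu/prosliz_) == kobrobro
! filer scanf(p: /dromu) == [prosliz_, snubu]

Answer: [prosliz_, snubu]


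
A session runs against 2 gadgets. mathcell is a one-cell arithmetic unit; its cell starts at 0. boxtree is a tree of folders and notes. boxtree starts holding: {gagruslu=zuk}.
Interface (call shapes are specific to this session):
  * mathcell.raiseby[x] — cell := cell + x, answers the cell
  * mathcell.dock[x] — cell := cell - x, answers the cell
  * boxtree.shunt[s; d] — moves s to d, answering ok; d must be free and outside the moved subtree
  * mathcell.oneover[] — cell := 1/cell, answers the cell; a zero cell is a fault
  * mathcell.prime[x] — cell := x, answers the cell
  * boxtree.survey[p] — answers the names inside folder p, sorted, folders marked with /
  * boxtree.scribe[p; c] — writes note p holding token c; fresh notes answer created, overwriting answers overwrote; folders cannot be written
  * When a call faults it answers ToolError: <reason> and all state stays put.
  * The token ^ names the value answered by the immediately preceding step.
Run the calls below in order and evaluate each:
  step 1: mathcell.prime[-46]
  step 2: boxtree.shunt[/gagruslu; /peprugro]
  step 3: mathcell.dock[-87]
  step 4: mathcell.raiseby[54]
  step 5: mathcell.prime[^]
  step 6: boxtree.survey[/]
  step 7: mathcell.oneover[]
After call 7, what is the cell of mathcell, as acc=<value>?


-> mathcell.prime(x='-46')
<- -46
-> boxtree.shunt(s='/gagruslu', d='/peprugro')
<- ok
-> mathcell.dock(x='-87')
<- 41
-> mathcell.raiseby(x='54')
<- 95
-> mathcell.prime(x='^')
<- 95
-> boxtree.survey(p='/')
<- [peprugro]
-> mathcell.oneover()
<- 1/95

Answer: acc=1/95


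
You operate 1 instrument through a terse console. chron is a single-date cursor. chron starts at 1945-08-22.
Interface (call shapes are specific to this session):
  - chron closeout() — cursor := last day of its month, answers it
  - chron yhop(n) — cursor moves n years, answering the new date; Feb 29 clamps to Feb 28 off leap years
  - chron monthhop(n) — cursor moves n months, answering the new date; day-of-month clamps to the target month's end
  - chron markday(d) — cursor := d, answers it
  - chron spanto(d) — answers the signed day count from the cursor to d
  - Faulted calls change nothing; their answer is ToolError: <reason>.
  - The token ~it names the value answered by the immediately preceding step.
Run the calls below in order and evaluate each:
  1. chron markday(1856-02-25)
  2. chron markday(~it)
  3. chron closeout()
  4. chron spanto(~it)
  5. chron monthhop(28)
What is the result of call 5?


Answer: 1858-06-29

Derivation:
! 1. chron markday(1856-02-25) == 1856-02-25
! 2. chron markday(~it) == 1856-02-25
! 3. chron closeout() == 1856-02-29
! 4. chron spanto(~it) == 0
! 5. chron monthhop(28) == 1858-06-29


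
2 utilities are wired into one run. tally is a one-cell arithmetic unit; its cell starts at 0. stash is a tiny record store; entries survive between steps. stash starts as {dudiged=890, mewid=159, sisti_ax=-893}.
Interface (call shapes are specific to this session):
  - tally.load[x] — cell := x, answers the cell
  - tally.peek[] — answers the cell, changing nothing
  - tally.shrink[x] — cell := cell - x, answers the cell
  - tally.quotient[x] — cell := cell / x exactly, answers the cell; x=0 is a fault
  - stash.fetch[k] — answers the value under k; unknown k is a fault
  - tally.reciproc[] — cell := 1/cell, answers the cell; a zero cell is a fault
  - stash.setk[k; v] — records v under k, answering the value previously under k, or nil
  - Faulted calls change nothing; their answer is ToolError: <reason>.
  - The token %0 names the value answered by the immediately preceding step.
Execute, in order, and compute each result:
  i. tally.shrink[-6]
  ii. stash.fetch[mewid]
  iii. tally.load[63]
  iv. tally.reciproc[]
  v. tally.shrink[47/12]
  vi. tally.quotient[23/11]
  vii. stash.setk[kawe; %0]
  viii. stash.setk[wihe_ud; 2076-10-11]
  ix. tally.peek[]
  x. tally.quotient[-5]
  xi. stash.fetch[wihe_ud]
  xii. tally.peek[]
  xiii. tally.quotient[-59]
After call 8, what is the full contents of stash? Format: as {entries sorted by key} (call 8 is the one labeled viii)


Answer: {dudiged=890, kawe=-10813/5796, mewid=159, sisti_ax=-893, wihe_ud=2076-10-11}

Derivation:
CALL tally.shrink[x='-6']
RET  6
CALL stash.fetch[k='mewid']
RET  159
CALL tally.load[x='63']
RET  63
CALL tally.reciproc[]
RET  1/63
CALL tally.shrink[x='47/12']
RET  -983/252
CALL tally.quotient[x='23/11']
RET  -10813/5796
CALL stash.setk[k='kawe'; v='%0']
RET  nil
CALL stash.setk[k='wihe_ud'; v='2076-10-11']
RET  nil
CALL tally.peek[]
RET  -10813/5796
CALL tally.quotient[x='-5']
RET  10813/28980
CALL stash.fetch[k='wihe_ud']
RET  2076-10-11
CALL tally.peek[]
RET  10813/28980
CALL tally.quotient[x='-59']
RET  -10813/1709820


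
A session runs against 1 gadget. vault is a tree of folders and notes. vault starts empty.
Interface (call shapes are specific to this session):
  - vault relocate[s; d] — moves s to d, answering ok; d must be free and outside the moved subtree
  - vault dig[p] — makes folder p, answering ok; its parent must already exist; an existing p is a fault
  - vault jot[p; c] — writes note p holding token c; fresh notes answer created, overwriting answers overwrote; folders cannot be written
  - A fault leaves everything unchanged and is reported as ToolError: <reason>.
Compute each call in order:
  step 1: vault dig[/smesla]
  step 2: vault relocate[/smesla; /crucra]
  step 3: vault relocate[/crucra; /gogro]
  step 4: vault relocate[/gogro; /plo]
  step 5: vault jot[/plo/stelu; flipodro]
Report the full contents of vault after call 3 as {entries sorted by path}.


% 1. vault dig(p='/smesla') ~> ok
% 2. vault relocate(s='/smesla', d='/crucra') ~> ok
% 3. vault relocate(s='/crucra', d='/gogro') ~> ok
% 4. vault relocate(s='/gogro', d='/plo') ~> ok
% 5. vault jot(p='/plo/stelu', c='flipodro') ~> created

Answer: {gogro/}


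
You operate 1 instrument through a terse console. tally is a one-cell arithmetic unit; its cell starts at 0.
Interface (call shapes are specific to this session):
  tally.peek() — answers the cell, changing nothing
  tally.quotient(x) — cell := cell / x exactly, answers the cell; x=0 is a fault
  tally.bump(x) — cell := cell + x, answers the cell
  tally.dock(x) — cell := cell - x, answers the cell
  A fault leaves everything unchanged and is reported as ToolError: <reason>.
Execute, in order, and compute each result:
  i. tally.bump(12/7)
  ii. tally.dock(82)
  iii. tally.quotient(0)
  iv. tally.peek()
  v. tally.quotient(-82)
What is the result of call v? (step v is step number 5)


Answer: 281/287

Derivation:
[in] tally.bump x→12/7
:: 12/7
[in] tally.dock x→82
:: -562/7
[in] tally.quotient x→0
:: ToolError: division by zero
[in] tally.peek
:: -562/7
[in] tally.quotient x→-82
:: 281/287


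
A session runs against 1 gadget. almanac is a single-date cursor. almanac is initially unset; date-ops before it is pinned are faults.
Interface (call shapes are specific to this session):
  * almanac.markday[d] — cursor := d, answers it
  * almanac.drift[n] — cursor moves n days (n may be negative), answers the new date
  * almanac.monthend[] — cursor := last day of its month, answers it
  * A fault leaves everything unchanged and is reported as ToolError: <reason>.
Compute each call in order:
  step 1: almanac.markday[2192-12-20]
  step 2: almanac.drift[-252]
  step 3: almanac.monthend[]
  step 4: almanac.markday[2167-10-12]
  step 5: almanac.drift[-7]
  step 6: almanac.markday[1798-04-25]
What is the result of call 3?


Answer: 2192-04-30

Derivation:
Do: markday[d→2192-12-20]
See: 2192-12-20
Do: drift[n→-252]
See: 2192-04-12
Do: monthend[]
See: 2192-04-30
Do: markday[d→2167-10-12]
See: 2167-10-12
Do: drift[n→-7]
See: 2167-10-05
Do: markday[d→1798-04-25]
See: 1798-04-25


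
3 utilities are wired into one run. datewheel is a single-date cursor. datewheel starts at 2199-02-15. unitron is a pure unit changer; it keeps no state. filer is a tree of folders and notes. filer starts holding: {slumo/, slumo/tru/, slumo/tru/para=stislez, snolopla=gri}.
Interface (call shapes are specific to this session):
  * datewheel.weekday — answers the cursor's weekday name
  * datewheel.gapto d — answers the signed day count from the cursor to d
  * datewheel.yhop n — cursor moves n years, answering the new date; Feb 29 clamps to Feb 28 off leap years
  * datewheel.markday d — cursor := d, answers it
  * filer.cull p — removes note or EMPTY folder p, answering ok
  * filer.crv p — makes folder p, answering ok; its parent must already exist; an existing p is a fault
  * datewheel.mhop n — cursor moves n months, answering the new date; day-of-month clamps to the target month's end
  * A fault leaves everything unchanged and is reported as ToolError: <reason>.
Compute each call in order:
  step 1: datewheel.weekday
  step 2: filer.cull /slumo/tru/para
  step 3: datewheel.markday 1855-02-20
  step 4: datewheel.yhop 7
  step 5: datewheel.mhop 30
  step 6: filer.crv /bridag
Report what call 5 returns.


I invoke datewheel.weekday(), — result: Friday.
I use filer.cull(p→/slumo/tru/para), and observe ok.
I run datewheel.markday(d→1855-02-20), and see 1855-02-20.
I call datewheel.yhop(n→7), yielding 1862-02-20.
I call datewheel.mhop(n→30), which returns 1864-08-20.
I try filer.crv(p→/bridag), and get ok.

Answer: 1864-08-20


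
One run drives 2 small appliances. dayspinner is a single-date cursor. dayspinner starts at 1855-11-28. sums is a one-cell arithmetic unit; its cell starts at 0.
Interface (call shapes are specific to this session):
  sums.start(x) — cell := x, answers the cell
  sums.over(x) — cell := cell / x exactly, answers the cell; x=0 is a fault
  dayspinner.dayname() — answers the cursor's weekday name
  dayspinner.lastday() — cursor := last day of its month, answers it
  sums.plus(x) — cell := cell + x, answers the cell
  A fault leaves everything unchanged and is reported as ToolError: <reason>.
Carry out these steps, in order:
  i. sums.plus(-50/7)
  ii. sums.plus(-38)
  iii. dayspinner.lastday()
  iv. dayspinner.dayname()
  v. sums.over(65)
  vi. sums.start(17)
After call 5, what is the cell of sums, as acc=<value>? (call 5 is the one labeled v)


Answer: acc=-316/455

Derivation:
[in] sums.plus x→-50/7
:: -50/7
[in] sums.plus x→-38
:: -316/7
[in] dayspinner.lastday
:: 1855-11-30
[in] dayspinner.dayname
:: Friday
[in] sums.over x→65
:: -316/455
[in] sums.start x→17
:: 17


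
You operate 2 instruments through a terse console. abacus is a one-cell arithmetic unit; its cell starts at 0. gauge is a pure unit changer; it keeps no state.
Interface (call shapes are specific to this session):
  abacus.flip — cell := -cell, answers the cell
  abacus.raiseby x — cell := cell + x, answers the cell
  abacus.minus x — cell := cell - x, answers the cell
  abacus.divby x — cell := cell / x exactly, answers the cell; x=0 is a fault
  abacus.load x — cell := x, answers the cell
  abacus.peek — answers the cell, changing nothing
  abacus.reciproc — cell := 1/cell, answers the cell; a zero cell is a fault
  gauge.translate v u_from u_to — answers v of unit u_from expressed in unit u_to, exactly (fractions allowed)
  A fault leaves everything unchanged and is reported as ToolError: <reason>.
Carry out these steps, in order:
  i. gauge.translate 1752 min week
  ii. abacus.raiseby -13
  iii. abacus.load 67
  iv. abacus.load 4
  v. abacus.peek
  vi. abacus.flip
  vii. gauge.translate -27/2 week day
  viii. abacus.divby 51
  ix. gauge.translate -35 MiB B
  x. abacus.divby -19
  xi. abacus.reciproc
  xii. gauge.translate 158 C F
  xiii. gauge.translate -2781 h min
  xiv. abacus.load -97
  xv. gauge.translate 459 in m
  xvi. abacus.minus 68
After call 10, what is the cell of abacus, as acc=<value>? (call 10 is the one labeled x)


Answer: acc=4/969

Derivation:
Using translate(1752, min, week), → 73/420.
Then raiseby(-13), giving -13.
I invoke load(67), yielding 67.
I use load(4): 4.
I call peek(), which returns 4.
Invoking flip(), and observe -4.
I invoke translate(-27/2, week, day), which returns -189/2.
I call divby(51), yielding -4/51.
I call translate(-35, MiB, B), and get -36700160.
Invoking divby(-19): 4/969.
I call reciproc, yielding 969/4.
Next I call translate(158, C, F), which returns 1582/5.
I use translate(-2781, h, min), which returns -166860.
I call load(-97), and observe -97.
I call translate(459, in, m), and observe 58293/5000.
Next I call minus(68), yielding -165.


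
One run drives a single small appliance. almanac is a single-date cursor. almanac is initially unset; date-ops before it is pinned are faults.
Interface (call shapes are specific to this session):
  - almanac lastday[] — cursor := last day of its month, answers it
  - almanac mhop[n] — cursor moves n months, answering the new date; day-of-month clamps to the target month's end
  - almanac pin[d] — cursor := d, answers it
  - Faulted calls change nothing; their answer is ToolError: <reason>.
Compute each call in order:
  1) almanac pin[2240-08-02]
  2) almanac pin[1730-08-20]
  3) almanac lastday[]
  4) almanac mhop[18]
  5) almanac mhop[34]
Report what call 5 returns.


Answer: 1734-12-29

Derivation:
>> almanac pin(2240-08-02)
<< 2240-08-02
>> almanac pin(1730-08-20)
<< 1730-08-20
>> almanac lastday()
<< 1730-08-31
>> almanac mhop(18)
<< 1732-02-29
>> almanac mhop(34)
<< 1734-12-29


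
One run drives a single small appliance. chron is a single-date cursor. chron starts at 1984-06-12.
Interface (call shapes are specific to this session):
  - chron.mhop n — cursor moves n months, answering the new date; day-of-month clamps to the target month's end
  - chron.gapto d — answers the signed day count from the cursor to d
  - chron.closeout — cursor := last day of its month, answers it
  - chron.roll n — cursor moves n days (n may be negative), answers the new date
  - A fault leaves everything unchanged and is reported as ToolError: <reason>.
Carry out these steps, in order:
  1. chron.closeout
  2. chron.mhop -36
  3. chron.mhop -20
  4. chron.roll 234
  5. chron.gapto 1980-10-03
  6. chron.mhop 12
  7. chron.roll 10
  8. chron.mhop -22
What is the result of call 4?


# chron.closeout() == 1984-06-30
# chron.mhop(n=-36) == 1981-06-30
# chron.mhop(n=-20) == 1979-10-30
# chron.roll(n=234) == 1980-06-20
# chron.gapto(d=1980-10-03) == 105
# chron.mhop(n=12) == 1981-06-20
# chron.roll(n=10) == 1981-06-30
# chron.mhop(n=-22) == 1979-08-30

Answer: 1980-06-20


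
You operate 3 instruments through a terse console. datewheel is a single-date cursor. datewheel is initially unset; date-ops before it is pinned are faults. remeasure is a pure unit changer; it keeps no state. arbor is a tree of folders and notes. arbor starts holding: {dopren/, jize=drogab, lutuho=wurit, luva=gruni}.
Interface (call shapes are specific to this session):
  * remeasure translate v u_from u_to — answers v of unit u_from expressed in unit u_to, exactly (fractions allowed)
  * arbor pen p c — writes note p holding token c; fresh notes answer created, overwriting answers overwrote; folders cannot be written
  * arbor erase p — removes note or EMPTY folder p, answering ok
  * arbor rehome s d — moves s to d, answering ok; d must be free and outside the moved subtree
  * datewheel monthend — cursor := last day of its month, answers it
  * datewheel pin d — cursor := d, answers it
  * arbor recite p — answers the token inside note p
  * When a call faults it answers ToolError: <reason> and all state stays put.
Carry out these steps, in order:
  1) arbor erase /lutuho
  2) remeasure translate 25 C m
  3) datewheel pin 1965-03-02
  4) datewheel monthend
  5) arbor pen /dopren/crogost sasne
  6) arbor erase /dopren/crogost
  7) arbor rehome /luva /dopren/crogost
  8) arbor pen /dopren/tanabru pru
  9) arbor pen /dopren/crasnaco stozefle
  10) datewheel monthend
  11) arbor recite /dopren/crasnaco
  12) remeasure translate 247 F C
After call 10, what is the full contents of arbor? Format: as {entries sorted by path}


[in] arbor erase p→/lutuho
  ok
[in] remeasure translate v→25 u_from→C u_to→m
  ToolError: incompatible units
[in] datewheel pin d→1965-03-02
  1965-03-02
[in] datewheel monthend
  1965-03-31
[in] arbor pen p→/dopren/crogost c→sasne
  created
[in] arbor erase p→/dopren/crogost
  ok
[in] arbor rehome s→/luva d→/dopren/crogost
  ok
[in] arbor pen p→/dopren/tanabru c→pru
  created
[in] arbor pen p→/dopren/crasnaco c→stozefle
  created
[in] datewheel monthend
  1965-03-31
[in] arbor recite p→/dopren/crasnaco
  stozefle
[in] remeasure translate v→247 u_from→F u_to→C
  1075/9

Answer: {dopren/, dopren/crasnaco=stozefle, dopren/crogost=gruni, dopren/tanabru=pru, jize=drogab}


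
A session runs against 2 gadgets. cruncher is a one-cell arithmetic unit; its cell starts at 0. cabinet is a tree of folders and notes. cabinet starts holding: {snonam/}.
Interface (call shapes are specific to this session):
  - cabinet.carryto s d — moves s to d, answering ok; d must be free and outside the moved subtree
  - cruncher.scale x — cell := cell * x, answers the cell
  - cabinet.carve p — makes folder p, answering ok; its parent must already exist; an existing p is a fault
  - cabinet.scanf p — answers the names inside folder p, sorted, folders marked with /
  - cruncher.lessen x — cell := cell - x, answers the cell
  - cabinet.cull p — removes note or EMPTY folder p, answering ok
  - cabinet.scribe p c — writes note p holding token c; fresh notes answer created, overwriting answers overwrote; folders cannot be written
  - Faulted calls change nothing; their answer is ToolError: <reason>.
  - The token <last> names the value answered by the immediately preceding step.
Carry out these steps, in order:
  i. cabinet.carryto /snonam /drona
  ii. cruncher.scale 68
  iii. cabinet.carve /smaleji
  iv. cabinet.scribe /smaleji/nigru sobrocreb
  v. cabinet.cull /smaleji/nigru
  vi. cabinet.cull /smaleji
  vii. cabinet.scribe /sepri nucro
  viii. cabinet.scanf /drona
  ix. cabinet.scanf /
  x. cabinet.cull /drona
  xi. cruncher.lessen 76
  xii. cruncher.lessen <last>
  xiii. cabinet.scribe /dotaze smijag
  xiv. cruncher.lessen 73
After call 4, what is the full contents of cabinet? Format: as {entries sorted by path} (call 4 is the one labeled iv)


Answer: {drona/, smaleji/, smaleji/nigru=sobrocreb}

Derivation:
-- carryto(s→/snonam, d→/drona) -> ok
-- scale(x→68) -> 0
-- carve(p→/smaleji) -> ok
-- scribe(p→/smaleji/nigru, c→sobrocreb) -> created
-- cull(p→/smaleji/nigru) -> ok
-- cull(p→/smaleji) -> ok
-- scribe(p→/sepri, c→nucro) -> created
-- scanf(p→/drona) -> []
-- scanf(p→/) -> [drona/, sepri]
-- cull(p→/drona) -> ok
-- lessen(x→76) -> -76
-- lessen(x→<last>) -> 0
-- scribe(p→/dotaze, c→smijag) -> created
-- lessen(x→73) -> -73


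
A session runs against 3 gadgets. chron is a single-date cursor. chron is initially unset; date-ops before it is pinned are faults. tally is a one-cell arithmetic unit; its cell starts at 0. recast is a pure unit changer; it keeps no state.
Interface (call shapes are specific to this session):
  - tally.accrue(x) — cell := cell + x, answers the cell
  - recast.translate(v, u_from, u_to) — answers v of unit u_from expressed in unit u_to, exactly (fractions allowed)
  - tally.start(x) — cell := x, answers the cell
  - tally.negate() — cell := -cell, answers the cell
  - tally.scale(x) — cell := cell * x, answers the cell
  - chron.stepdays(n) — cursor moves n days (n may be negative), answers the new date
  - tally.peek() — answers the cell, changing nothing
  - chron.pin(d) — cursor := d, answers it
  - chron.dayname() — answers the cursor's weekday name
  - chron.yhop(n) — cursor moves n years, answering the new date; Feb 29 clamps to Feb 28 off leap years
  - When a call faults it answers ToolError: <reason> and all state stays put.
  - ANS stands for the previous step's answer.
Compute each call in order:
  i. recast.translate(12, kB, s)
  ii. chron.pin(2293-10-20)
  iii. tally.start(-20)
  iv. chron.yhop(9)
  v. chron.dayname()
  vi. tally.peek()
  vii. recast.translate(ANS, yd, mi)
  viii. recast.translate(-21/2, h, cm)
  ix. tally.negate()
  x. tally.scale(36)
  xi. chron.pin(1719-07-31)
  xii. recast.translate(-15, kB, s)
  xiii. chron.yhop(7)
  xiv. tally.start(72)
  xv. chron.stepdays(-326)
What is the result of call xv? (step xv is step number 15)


Answer: 1725-09-08

Derivation:
-- 1. recast.translate(v=12, u_from=kB, u_to=s) : ToolError: incompatible units
-- 2. chron.pin(d=2293-10-20) : 2293-10-20
-- 3. tally.start(x=-20) : -20
-- 4. chron.yhop(n=9) : 2302-10-20
-- 5. chron.dayname() : Monday
-- 6. tally.peek() : -20
-- 7. recast.translate(v=ANS, u_from=yd, u_to=mi) : -1/88
-- 8. recast.translate(v=-21/2, u_from=h, u_to=cm) : ToolError: incompatible units
-- 9. tally.negate() : 20
-- 10. tally.scale(x=36) : 720
-- 11. chron.pin(d=1719-07-31) : 1719-07-31
-- 12. recast.translate(v=-15, u_from=kB, u_to=s) : ToolError: incompatible units
-- 13. chron.yhop(n=7) : 1726-07-31
-- 14. tally.start(x=72) : 72
-- 15. chron.stepdays(n=-326) : 1725-09-08
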